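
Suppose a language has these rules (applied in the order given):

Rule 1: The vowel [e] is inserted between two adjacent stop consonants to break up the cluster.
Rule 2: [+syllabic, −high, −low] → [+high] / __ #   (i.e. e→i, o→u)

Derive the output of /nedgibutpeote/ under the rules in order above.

nedegibutepeoti

Rule 1 (stop-cluster e-epenthesis): /d/ and /g/ form a stop–stop cluster, so [e] is inserted between them. /t/ and /p/ form a stop–stop cluster, so [e] is inserted between them. /nedgibutpeote/ → nedegibutepeote.
Rule 2 (final vowel raising): /e/ is a mid vowel in word-final position, so it raises to [i]. /nedegibutepeote/ → nedegibutepeoti.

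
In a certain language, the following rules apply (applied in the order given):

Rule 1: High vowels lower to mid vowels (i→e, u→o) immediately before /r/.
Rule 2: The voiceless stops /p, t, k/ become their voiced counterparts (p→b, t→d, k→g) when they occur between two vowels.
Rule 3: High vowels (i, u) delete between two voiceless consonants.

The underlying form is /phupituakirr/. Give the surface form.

Rule 1 (pre-rhotic lowering): /i/ is a high vowel immediately before /r/, so it lowers to [e]. /phupituakirr/ → phupituakerr.
Rule 2 (intervocalic voicing): /p/ is a voiceless stop between vowels /u/ and /i/, so it voices to [b]. /t/ is a voiceless stop between vowels /i/ and /u/, so it voices to [d]. /k/ is a voiceless stop between vowels /a/ and /e/, so it voices to [g]. /phupituakerr/ → phubiduagerr.
Rule 3 (high vowel syncope): no segment meets the environment; /phubiduagerr/ is unchanged.

phubiduagerr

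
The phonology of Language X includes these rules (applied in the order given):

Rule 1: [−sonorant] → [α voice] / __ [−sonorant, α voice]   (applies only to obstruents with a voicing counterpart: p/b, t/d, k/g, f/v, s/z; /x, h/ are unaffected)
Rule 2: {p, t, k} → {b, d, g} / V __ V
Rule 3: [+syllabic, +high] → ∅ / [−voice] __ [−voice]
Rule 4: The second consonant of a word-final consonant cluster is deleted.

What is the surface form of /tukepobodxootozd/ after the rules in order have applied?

Rule 1 (regressive voicing assimilation): /d/ precedes the voiceless obstruent /x/, so it devoices to [t] by assimilation. /tukepobodxootozd/ → tukepobotxootozd.
Rule 2 (intervocalic voicing): /k/ is a voiceless stop between vowels /u/ and /e/, so it voices to [g]. /p/ is a voiceless stop between vowels /e/ and /o/, so it voices to [b]. /t/ is a voiceless stop between vowels /o/ and /o/, so it voices to [d]. /tukepobotxootozd/ → tugebobotxoodozd.
Rule 3 (high vowel syncope): no segment meets the environment; /tugebobotxoodozd/ is unchanged.
Rule 4 (final cluster simplification): /d/ is the second consonant of a word-final cluster /zd/, so it deletes. /tugebobotxoodozd/ → tugebobotxoodoz.

tugebobotxoodoz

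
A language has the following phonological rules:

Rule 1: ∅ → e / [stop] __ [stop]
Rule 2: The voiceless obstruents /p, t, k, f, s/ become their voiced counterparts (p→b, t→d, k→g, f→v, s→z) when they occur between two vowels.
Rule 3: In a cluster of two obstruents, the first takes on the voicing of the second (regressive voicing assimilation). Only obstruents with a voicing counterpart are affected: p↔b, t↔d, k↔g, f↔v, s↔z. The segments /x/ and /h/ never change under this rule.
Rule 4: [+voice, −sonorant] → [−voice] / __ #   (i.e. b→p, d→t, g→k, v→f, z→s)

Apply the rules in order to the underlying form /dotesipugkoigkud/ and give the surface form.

Rule 1 (stop-cluster e-epenthesis): /g/ and /k/ form a stop–stop cluster, so [e] is inserted between them. /g/ and /k/ form a stop–stop cluster, so [e] is inserted between them. /dotesipugkoigkud/ → dotesipugekoigekud.
Rule 2 (intervocalic voicing): /t/ is a voiceless obstruent between vowels /o/ and /e/, so it voices to [d]. /s/ is a voiceless obstruent between vowels /e/ and /i/, so it voices to [z]. /p/ is a voiceless obstruent between vowels /i/ and /u/, so it voices to [b]. /k/ is a voiceless obstruent between vowels /e/ and /o/, so it voices to [g]. /k/ is a voiceless obstruent between vowels /e/ and /u/, so it voices to [g]. /dotesipugekoigekud/ → dodezibugegoigegud.
Rule 3 (regressive voicing assimilation): no segment meets the environment; /dodezibugegoigegud/ is unchanged.
Rule 4 (final devoicing): /d/ is a voiced obstruent in word-final position, so it devoices to [t]. /dodezibugegoigegud/ → dodezibugegoigegut.

dodezibugegoigegut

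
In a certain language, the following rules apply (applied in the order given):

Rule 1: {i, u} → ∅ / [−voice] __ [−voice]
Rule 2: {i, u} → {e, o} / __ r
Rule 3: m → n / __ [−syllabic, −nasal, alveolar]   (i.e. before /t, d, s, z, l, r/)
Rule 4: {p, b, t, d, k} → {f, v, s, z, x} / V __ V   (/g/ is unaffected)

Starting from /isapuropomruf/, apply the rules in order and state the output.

isaforofonruf

Rule 1 (high vowel syncope): no segment meets the environment; /isapuropomruf/ is unchanged.
Rule 2 (pre-rhotic lowering): /u/ is a high vowel immediately before /r/, so it lowers to [o]. /isapuropomruf/ → isaporopomruf.
Rule 3 (nasal place assimilation): /m/ precedes the alveolar consonant /r/, so it assimilates in place to [n]. /isaporopomruf/ → isaporoponruf.
Rule 4 (intervocalic spirantization): /p/ is a stop between vowels /a/ and /o/, so it spirantizes to the fricative [f]. /p/ is a stop between vowels /o/ and /o/, so it spirantizes to the fricative [f]. /isaporoponruf/ → isaforofonruf.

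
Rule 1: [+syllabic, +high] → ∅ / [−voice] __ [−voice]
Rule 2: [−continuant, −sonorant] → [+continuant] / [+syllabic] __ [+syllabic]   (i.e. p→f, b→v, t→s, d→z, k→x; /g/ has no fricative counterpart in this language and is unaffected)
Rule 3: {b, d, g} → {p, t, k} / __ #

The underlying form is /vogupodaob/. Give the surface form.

vogufozaop

Rule 1 (high vowel syncope): no segment meets the environment; /vogupodaob/ is unchanged.
Rule 2 (intervocalic spirantization): /p/ is a stop between vowels /u/ and /o/, so it spirantizes to the fricative [f]. /d/ is a stop between vowels /o/ and /a/, so it spirantizes to the fricative [z]. /vogupodaob/ → vogufozaob.
Rule 3 (final devoicing): /b/ is a voiced stop in word-final position, so it devoices to [p]. /vogufozaob/ → vogufozaop.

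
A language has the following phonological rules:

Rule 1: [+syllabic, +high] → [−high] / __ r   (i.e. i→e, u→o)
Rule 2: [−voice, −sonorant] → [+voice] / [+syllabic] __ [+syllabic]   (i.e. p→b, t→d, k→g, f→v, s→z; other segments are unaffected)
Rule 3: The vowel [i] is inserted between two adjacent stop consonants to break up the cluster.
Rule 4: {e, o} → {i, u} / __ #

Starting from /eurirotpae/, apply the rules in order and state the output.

Rule 1 (pre-rhotic lowering): /u/ is a high vowel immediately before /r/, so it lowers to [o]. /i/ is a high vowel immediately before /r/, so it lowers to [e]. /eurirotpae/ → eorerotpae.
Rule 2 (intervocalic voicing): no segment meets the environment; /eorerotpae/ is unchanged.
Rule 3 (stop-cluster i-epenthesis): /t/ and /p/ form a stop–stop cluster, so [i] is inserted between them. /eorerotpae/ → eorerotipae.
Rule 4 (final vowel raising): /e/ is a mid vowel in word-final position, so it raises to [i]. /eorerotipae/ → eorerotipai.

eorerotipai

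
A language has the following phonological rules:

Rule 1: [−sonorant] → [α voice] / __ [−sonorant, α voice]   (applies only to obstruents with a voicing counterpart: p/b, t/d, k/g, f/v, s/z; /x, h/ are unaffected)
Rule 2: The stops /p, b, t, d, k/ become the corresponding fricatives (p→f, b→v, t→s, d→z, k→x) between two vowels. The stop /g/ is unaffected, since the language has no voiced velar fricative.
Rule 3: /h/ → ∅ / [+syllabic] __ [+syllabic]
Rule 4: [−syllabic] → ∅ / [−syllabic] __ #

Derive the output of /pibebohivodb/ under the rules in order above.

pivevoivod

Rule 1 (regressive voicing assimilation): no segment meets the environment; /pibebohivodb/ is unchanged.
Rule 2 (intervocalic spirantization): /b/ is a stop between vowels /i/ and /e/, so it spirantizes to the fricative [v]. /b/ is a stop between vowels /e/ and /o/, so it spirantizes to the fricative [v]. /pibebohivodb/ → pivevohivodb.
Rule 3 (intervocalic h-deletion): /h/ occurs between vowels /o/ and /i/, so it deletes. /pivevohivodb/ → pivevoivodb.
Rule 4 (final cluster simplification): /b/ is the second consonant of a word-final cluster /db/, so it deletes. /pivevoivodb/ → pivevoivod.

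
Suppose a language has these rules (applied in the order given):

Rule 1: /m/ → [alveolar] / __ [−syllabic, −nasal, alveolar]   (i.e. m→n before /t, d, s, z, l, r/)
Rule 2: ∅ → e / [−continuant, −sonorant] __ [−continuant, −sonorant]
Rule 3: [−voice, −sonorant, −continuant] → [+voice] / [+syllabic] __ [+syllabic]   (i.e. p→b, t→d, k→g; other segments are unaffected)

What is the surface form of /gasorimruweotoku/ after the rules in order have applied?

gasorinruweodogu

Rule 1 (nasal place assimilation): /m/ precedes the alveolar consonant /r/, so it assimilates in place to [n]. /gasorimruweotoku/ → gasorinruweotoku.
Rule 2 (stop-cluster e-epenthesis): no segment meets the environment; /gasorinruweotoku/ is unchanged.
Rule 3 (intervocalic voicing): /t/ is a voiceless stop between vowels /o/ and /o/, so it voices to [d]. /k/ is a voiceless stop between vowels /o/ and /u/, so it voices to [g]. /gasorinruweotoku/ → gasorinruweodogu.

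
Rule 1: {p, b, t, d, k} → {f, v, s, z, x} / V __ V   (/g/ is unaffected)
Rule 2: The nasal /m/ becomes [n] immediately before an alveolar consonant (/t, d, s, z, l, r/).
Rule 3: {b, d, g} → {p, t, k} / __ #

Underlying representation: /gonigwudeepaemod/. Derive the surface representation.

gonigwuzeefaemot

Rule 1 (intervocalic spirantization): /d/ is a stop between vowels /u/ and /e/, so it spirantizes to the fricative [z]. /p/ is a stop between vowels /e/ and /a/, so it spirantizes to the fricative [f]. /gonigwudeepaemod/ → gonigwuzeefaemod.
Rule 2 (nasal place assimilation): no segment meets the environment; /gonigwuzeefaemod/ is unchanged.
Rule 3 (final devoicing): /d/ is a voiced stop in word-final position, so it devoices to [t]. /gonigwuzeefaemod/ → gonigwuzeefaemot.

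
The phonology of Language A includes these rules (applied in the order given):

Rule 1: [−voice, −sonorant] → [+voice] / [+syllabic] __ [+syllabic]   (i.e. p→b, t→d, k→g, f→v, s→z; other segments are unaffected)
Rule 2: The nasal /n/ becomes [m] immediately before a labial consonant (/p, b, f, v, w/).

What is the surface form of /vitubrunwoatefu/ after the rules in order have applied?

vidubrumwoadevu

Rule 1 (intervocalic voicing): /t/ is a voiceless obstruent between vowels /i/ and /u/, so it voices to [d]. /t/ is a voiceless obstruent between vowels /a/ and /e/, so it voices to [d]. /f/ is a voiceless obstruent between vowels /e/ and /u/, so it voices to [v]. /vitubrunwoatefu/ → vidubrunwoadevu.
Rule 2 (nasal place assimilation): /n/ precedes the labial consonant /w/, so it assimilates in place to [m]. /vidubrunwoadevu/ → vidubrumwoadevu.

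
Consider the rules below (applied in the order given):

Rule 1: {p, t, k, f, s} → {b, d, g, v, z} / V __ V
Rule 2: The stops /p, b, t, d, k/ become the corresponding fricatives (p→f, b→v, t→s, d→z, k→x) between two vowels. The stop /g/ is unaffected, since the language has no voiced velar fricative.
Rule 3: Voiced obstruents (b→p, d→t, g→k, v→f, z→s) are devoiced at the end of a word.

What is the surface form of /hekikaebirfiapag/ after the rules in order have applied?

hegigaevirfiavak

Rule 1 (intervocalic voicing): /k/ is a voiceless obstruent between vowels /e/ and /i/, so it voices to [g]. /k/ is a voiceless obstruent between vowels /i/ and /a/, so it voices to [g]. /p/ is a voiceless obstruent between vowels /a/ and /a/, so it voices to [b]. /hekikaebirfiapag/ → hegigaebirfiabag.
Rule 2 (intervocalic spirantization): /b/ is a stop between vowels /e/ and /i/, so it spirantizes to the fricative [v]. /b/ is a stop between vowels /a/ and /a/, so it spirantizes to the fricative [v]. /hegigaebirfiabag/ → hegigaevirfiavag.
Rule 3 (final devoicing): /g/ is a voiced obstruent in word-final position, so it devoices to [k]. /hegigaevirfiavag/ → hegigaevirfiavak.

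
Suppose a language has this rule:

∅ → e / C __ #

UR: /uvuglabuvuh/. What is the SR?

uvuglabuvuhe

the form ends in the consonant /h/, so [e] is inserted word-finally.
Surface form: [uvuglabuvuhe].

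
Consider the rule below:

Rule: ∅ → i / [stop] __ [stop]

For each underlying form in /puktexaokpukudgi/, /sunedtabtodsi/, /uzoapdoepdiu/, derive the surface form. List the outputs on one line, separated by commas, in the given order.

/puktexaokpukudgi/: /k/ and /t/ form a stop–stop cluster, so [i] is inserted between them. /k/ and /p/ form a stop–stop cluster, so [i] is inserted between them. /d/ and /g/ form a stop–stop cluster, so [i] is inserted between them. → [pukitexaokipukudigi].
/sunedtabtodsi/: /d/ and /t/ form a stop–stop cluster, so [i] is inserted between them. /b/ and /t/ form a stop–stop cluster, so [i] is inserted between them. → [suneditabitodsi].
/uzoapdoepdiu/: /p/ and /d/ form a stop–stop cluster, so [i] is inserted between them. /p/ and /d/ form a stop–stop cluster, so [i] is inserted between them. → [uzoapidoepidiu].

pukitexaokipukudigi, suneditabitodsi, uzoapidoepidiu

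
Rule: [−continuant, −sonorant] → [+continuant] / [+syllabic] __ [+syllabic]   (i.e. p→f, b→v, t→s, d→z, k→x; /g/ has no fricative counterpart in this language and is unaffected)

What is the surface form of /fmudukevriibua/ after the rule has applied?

/d/ is a stop between vowels /u/ and /u/, so it spirantizes to the fricative [z].
/k/ is a stop between vowels /u/ and /e/, so it spirantizes to the fricative [x].
/b/ is a stop between vowels /i/ and /u/, so it spirantizes to the fricative [v].
Surface form: [fmuzuxevriivua].

fmuzuxevriivua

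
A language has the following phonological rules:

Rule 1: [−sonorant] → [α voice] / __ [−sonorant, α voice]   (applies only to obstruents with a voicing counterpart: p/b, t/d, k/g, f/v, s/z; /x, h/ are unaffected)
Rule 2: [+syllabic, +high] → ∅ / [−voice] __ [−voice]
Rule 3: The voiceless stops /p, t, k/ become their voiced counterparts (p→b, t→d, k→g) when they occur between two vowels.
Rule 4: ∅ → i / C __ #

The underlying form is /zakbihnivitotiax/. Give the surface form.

zagbihnividodiaxi

Rule 1 (regressive voicing assimilation): /k/ precedes the voiced obstruent /b/, so it voices to [g] by assimilation. /zakbihnivitotiax/ → zagbihnivitotiax.
Rule 2 (high vowel syncope): no segment meets the environment; /zagbihnivitotiax/ is unchanged.
Rule 3 (intervocalic voicing): /t/ is a voiceless stop between vowels /i/ and /o/, so it voices to [d]. /t/ is a voiceless stop between vowels /o/ and /i/, so it voices to [d]. /zagbihnivitotiax/ → zagbihnividodiax.
Rule 4 (final i-epenthesis): the form ends in the consonant /x/, so [i] is inserted word-finally. /zagbihnividodiax/ → zagbihnividodiaxi.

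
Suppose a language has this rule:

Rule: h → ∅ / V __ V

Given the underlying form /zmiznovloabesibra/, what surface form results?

No segment of /zmiznovloabesibra/ meets the structural description of the rule, so the form surfaces unchanged.

zmiznovloabesibra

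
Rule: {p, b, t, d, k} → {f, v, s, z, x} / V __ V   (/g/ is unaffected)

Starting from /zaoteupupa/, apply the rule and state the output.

zaoseufufa

/t/ is a stop between vowels /o/ and /e/, so it spirantizes to the fricative [s].
/p/ is a stop between vowels /u/ and /u/, so it spirantizes to the fricative [f].
/p/ is a stop between vowels /u/ and /a/, so it spirantizes to the fricative [f].
Surface form: [zaoseufufa].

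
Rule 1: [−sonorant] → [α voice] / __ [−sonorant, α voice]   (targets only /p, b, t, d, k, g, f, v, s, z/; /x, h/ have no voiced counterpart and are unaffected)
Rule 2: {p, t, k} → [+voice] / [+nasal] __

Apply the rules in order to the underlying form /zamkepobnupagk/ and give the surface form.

Rule 1 (regressive voicing assimilation): /g/ precedes the voiceless obstruent /k/, so it devoices to [k] by assimilation. /zamkepobnupagk/ → zamkepobnupakk.
Rule 2 (post-nasal voicing): /k/ is a voiceless stop immediately after the nasal /m/, so it voices to [g]. /zamkepobnupakk/ → zamgepobnupakk.

zamgepobnupakk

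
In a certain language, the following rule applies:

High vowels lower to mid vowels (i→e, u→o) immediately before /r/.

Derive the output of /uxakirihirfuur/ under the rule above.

/i/ is a high vowel immediately before /r/, so it lowers to [e].
/i/ is a high vowel immediately before /r/, so it lowers to [e].
/u/ is a high vowel immediately before /r/, so it lowers to [o].
Surface form: [uxakeriherfuor].

uxakeriherfuor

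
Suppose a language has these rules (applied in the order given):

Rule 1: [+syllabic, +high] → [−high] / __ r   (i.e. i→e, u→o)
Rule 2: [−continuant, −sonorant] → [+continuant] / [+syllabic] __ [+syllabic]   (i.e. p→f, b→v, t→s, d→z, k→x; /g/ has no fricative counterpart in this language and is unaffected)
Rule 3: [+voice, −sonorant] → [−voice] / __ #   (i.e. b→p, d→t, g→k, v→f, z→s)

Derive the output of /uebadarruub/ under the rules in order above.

uevazarruup

Rule 1 (pre-rhotic lowering): no segment meets the environment; /uebadarruub/ is unchanged.
Rule 2 (intervocalic spirantization): /b/ is a stop between vowels /e/ and /a/, so it spirantizes to the fricative [v]. /d/ is a stop between vowels /a/ and /a/, so it spirantizes to the fricative [z]. /uebadarruub/ → uevazarruub.
Rule 3 (final devoicing): /b/ is a voiced obstruent in word-final position, so it devoices to [p]. /uevazarruub/ → uevazarruup.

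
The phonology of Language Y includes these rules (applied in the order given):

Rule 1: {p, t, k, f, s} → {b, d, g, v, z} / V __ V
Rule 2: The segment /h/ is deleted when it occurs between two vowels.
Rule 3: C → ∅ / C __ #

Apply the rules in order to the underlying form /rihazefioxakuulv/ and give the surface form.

riazevioxaguul

Rule 1 (intervocalic voicing): /f/ is a voiceless obstruent between vowels /e/ and /i/, so it voices to [v]. /k/ is a voiceless obstruent between vowels /a/ and /u/, so it voices to [g]. /rihazefioxakuulv/ → rihazevioxaguulv.
Rule 2 (intervocalic h-deletion): /h/ occurs between vowels /i/ and /a/, so it deletes. /rihazevioxaguulv/ → riazevioxaguulv.
Rule 3 (final cluster simplification): /v/ is the second consonant of a word-final cluster /lv/, so it deletes. /riazevioxaguulv/ → riazevioxaguul.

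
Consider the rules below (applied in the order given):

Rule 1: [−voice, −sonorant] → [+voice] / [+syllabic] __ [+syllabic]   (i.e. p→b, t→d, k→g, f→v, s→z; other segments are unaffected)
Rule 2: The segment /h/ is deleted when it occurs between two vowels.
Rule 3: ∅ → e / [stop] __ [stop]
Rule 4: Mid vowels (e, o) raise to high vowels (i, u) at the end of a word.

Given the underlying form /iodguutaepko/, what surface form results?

iodeguudaepeku

Rule 1 (intervocalic voicing): /t/ is a voiceless obstruent between vowels /u/ and /a/, so it voices to [d]. /iodguutaepko/ → iodguudaepko.
Rule 2 (intervocalic h-deletion): no segment meets the environment; /iodguudaepko/ is unchanged.
Rule 3 (stop-cluster e-epenthesis): /d/ and /g/ form a stop–stop cluster, so [e] is inserted between them. /p/ and /k/ form a stop–stop cluster, so [e] is inserted between them. /iodguudaepko/ → iodeguudaepeko.
Rule 4 (final vowel raising): /o/ is a mid vowel in word-final position, so it raises to [u]. /iodeguudaepeko/ → iodeguudaepeku.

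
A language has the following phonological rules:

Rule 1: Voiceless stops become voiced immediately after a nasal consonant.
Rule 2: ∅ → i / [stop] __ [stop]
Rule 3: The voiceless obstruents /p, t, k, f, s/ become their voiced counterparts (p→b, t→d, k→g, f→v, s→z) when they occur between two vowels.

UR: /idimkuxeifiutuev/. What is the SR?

Rule 1 (post-nasal voicing): /k/ is a voiceless stop immediately after the nasal /m/, so it voices to [g]. /idimkuxeifiutuev/ → idimguxeifiutuev.
Rule 2 (stop-cluster i-epenthesis): no segment meets the environment; /idimguxeifiutuev/ is unchanged.
Rule 3 (intervocalic voicing): /f/ is a voiceless obstruent between vowels /i/ and /i/, so it voices to [v]. /t/ is a voiceless obstruent between vowels /u/ and /u/, so it voices to [d]. /idimguxeifiutuev/ → idimguxeiviuduev.

idimguxeiviuduev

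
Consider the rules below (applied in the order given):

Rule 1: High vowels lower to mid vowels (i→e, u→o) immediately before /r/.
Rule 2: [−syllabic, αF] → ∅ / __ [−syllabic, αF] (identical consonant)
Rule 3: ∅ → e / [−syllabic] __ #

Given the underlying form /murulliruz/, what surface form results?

Rule 1 (pre-rhotic lowering): /u/ is a high vowel immediately before /r/, so it lowers to [o]. /i/ is a high vowel immediately before /r/, so it lowers to [e]. /murulliruz/ → morulleruz.
Rule 2 (degemination): /ll/ is a geminate; the first /l/ deletes. /morulleruz/ → moruleruz.
Rule 3 (final e-epenthesis): the form ends in the consonant /z/, so [e] is inserted word-finally. /moruleruz/ → moruleruze.

moruleruze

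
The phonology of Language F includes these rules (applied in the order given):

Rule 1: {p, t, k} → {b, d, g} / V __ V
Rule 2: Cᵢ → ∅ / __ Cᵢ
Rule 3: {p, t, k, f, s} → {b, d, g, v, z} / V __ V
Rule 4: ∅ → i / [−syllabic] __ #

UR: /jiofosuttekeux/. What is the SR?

jiovozudegeuxi

Rule 1 (intervocalic voicing): /k/ is a voiceless stop between vowels /e/ and /e/, so it voices to [g]. /jiofosuttekeux/ → jiofosuttegeux.
Rule 2 (degemination): /tt/ is a geminate; the first /t/ deletes. /jiofosuttegeux/ → jiofosutegeux.
Rule 3 (intervocalic voicing): /f/ is a voiceless obstruent between vowels /o/ and /o/, so it voices to [v]. /s/ is a voiceless obstruent between vowels /o/ and /u/, so it voices to [z]. /t/ is a voiceless obstruent between vowels /u/ and /e/, so it voices to [d]. /jiofosutegeux/ → jiovozudegeux.
Rule 4 (final i-epenthesis): the form ends in the consonant /x/, so [i] is inserted word-finally. /jiovozudegeux/ → jiovozudegeuxi.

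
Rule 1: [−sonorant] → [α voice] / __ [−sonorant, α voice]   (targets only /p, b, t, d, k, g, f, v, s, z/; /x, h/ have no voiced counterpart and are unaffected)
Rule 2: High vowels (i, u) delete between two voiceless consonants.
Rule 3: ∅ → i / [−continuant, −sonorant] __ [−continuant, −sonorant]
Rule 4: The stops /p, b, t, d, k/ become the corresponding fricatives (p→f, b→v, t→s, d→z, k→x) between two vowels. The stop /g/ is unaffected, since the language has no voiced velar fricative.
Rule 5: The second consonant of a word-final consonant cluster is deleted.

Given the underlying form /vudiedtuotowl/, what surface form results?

vuziesisuosow

Rule 1 (regressive voicing assimilation): /d/ precedes the voiceless obstruent /t/, so it devoices to [t] by assimilation. /vudiedtuotowl/ → vudiettuotowl.
Rule 2 (high vowel syncope): no segment meets the environment; /vudiettuotowl/ is unchanged.
Rule 3 (stop-cluster i-epenthesis): /t/ and /t/ form a stop–stop cluster, so [i] is inserted between them. /vudiettuotowl/ → vudietituotowl.
Rule 4 (intervocalic spirantization): /d/ is a stop between vowels /u/ and /i/, so it spirantizes to the fricative [z]. /t/ is a stop between vowels /e/ and /i/, so it spirantizes to the fricative [s]. /t/ is a stop between vowels /i/ and /u/, so it spirantizes to the fricative [s]. /t/ is a stop between vowels /o/ and /o/, so it spirantizes to the fricative [s]. /vudietituotowl/ → vuziesisuosowl.
Rule 5 (final cluster simplification): /l/ is the second consonant of a word-final cluster /wl/, so it deletes. /vuziesisuosowl/ → vuziesisuosow.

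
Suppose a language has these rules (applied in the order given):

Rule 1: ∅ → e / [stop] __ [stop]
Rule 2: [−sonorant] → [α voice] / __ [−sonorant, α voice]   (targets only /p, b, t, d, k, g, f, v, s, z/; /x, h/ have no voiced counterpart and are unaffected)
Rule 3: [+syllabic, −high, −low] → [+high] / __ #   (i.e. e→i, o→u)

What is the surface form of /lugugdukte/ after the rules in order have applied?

Rule 1 (stop-cluster e-epenthesis): /g/ and /d/ form a stop–stop cluster, so [e] is inserted between them. /k/ and /t/ form a stop–stop cluster, so [e] is inserted between them. /lugugdukte/ → lugugedukete.
Rule 2 (regressive voicing assimilation): no segment meets the environment; /lugugedukete/ is unchanged.
Rule 3 (final vowel raising): /e/ is a mid vowel in word-final position, so it raises to [i]. /lugugedukete/ → lugugeduketi.

lugugeduketi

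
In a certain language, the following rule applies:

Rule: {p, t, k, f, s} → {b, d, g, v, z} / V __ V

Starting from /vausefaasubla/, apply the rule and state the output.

/s/ is a voiceless obstruent between vowels /u/ and /e/, so it voices to [z].
/f/ is a voiceless obstruent between vowels /e/ and /a/, so it voices to [v].
/s/ is a voiceless obstruent between vowels /a/ and /u/, so it voices to [z].
Surface form: [vauzevaazubla].

vauzevaazubla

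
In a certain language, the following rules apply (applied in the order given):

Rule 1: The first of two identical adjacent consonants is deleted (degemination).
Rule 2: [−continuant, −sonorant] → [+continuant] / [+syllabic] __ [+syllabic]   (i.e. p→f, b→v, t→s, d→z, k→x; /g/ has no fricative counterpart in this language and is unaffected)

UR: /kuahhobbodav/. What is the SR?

kuahovozav

Rule 1 (degemination): /hh/ is a geminate; the first /h/ deletes. /bb/ is a geminate; the first /b/ deletes. /kuahhobbodav/ → kuahobodav.
Rule 2 (intervocalic spirantization): /b/ is a stop between vowels /o/ and /o/, so it spirantizes to the fricative [v]. /d/ is a stop between vowels /o/ and /a/, so it spirantizes to the fricative [z]. /kuahobodav/ → kuahovozav.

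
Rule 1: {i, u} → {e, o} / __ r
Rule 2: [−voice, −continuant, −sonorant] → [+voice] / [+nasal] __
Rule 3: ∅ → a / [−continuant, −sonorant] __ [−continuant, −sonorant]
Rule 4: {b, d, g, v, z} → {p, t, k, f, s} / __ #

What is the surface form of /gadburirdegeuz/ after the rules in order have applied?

gadaborerdegeus

Rule 1 (pre-rhotic lowering): /u/ is a high vowel immediately before /r/, so it lowers to [o]. /i/ is a high vowel immediately before /r/, so it lowers to [e]. /gadburirdegeuz/ → gadborerdegeuz.
Rule 2 (post-nasal voicing): no segment meets the environment; /gadborerdegeuz/ is unchanged.
Rule 3 (stop-cluster a-epenthesis): /d/ and /b/ form a stop–stop cluster, so [a] is inserted between them. /gadborerdegeuz/ → gadaborerdegeuz.
Rule 4 (final devoicing): /z/ is a voiced obstruent in word-final position, so it devoices to [s]. /gadaborerdegeuz/ → gadaborerdegeus.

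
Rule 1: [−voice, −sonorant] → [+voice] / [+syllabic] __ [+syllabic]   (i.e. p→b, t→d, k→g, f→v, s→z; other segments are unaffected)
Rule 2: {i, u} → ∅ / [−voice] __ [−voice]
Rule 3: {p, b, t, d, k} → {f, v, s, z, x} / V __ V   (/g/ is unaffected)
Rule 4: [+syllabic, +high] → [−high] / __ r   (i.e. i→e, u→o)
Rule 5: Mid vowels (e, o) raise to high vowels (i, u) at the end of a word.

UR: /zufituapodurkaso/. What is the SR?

zuvizuavozorkazu

Rule 1 (intervocalic voicing): /f/ is a voiceless obstruent between vowels /u/ and /i/, so it voices to [v]. /t/ is a voiceless obstruent between vowels /i/ and /u/, so it voices to [d]. /p/ is a voiceless obstruent between vowels /a/ and /o/, so it voices to [b]. /s/ is a voiceless obstruent between vowels /a/ and /o/, so it voices to [z]. /zufituapodurkaso/ → zuviduabodurkazo.
Rule 2 (high vowel syncope): no segment meets the environment; /zuviduabodurkazo/ is unchanged.
Rule 3 (intervocalic spirantization): /d/ is a stop between vowels /i/ and /u/, so it spirantizes to the fricative [z]. /b/ is a stop between vowels /a/ and /o/, so it spirantizes to the fricative [v]. /d/ is a stop between vowels /o/ and /u/, so it spirantizes to the fricative [z]. /zuviduabodurkazo/ → zuvizuavozurkazo.
Rule 4 (pre-rhotic lowering): /u/ is a high vowel immediately before /r/, so it lowers to [o]. /zuvizuavozurkazo/ → zuvizuavozorkazo.
Rule 5 (final vowel raising): /o/ is a mid vowel in word-final position, so it raises to [u]. /zuvizuavozorkazo/ → zuvizuavozorkazu.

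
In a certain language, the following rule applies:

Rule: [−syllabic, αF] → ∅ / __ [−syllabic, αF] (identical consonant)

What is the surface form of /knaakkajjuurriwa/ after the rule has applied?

/kk/ is a geminate; the first /k/ deletes.
/jj/ is a geminate; the first /j/ deletes.
/rr/ is a geminate; the first /r/ deletes.
Surface form: [knaakajuuriwa].

knaakajuuriwa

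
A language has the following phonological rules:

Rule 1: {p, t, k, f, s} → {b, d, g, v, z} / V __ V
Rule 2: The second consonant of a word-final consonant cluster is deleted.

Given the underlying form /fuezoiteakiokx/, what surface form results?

Rule 1 (intervocalic voicing): /t/ is a voiceless obstruent between vowels /i/ and /e/, so it voices to [d]. /k/ is a voiceless obstruent between vowels /a/ and /i/, so it voices to [g]. /fuezoiteakiokx/ → fuezoideagiokx.
Rule 2 (final cluster simplification): /x/ is the second consonant of a word-final cluster /kx/, so it deletes. /fuezoideagiokx/ → fuezoideagiok.

fuezoideagiok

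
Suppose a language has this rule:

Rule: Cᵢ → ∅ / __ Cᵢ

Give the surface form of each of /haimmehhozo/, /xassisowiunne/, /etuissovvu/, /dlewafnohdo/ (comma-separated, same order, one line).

haimehozo, xasisowiune, etuisovu, dlewafnohdo

/haimmehhozo/: /mm/ is a geminate; the first /m/ deletes. /hh/ is a geminate; the first /h/ deletes. → [haimehozo].
/xassisowiunne/: /ss/ is a geminate; the first /s/ deletes. /nn/ is a geminate; the first /n/ deletes. → [xasisowiune].
/etuissovvu/: /ss/ is a geminate; the first /s/ deletes. /vv/ is a geminate; the first /v/ deletes. → [etuisovu].
/dlewafnohdo/: the rule's environment is not met; surfaces unchanged as [dlewafnohdo].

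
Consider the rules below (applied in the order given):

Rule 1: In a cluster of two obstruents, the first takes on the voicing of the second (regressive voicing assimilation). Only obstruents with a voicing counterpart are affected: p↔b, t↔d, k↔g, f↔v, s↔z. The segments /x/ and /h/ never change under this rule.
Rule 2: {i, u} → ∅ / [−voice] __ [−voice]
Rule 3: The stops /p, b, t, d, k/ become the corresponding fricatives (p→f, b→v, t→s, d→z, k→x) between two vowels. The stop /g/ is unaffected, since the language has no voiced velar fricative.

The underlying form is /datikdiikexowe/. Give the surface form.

dasigdiixexowe

Rule 1 (regressive voicing assimilation): /k/ precedes the voiced obstruent /d/, so it voices to [g] by assimilation. /datikdiikexowe/ → datigdiikexowe.
Rule 2 (high vowel syncope): no segment meets the environment; /datigdiikexowe/ is unchanged.
Rule 3 (intervocalic spirantization): /t/ is a stop between vowels /a/ and /i/, so it spirantizes to the fricative [s]. /k/ is a stop between vowels /i/ and /e/, so it spirantizes to the fricative [x]. /datigdiikexowe/ → dasigdiixexowe.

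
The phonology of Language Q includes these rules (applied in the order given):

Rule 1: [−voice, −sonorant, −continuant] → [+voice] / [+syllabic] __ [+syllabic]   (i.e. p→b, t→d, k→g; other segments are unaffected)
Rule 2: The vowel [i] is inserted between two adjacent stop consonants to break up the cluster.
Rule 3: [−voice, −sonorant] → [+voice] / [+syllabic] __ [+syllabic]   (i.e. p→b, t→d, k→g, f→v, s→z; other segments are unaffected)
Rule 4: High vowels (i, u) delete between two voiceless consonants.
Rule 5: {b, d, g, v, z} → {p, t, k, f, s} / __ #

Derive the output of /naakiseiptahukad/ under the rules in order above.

Rule 1 (intervocalic voicing): /k/ is a voiceless stop between vowels /a/ and /i/, so it voices to [g]. /k/ is a voiceless stop between vowels /u/ and /a/, so it voices to [g]. /naakiseiptahukad/ → naagiseiptahugad.
Rule 2 (stop-cluster i-epenthesis): /p/ and /t/ form a stop–stop cluster, so [i] is inserted between them. /naagiseiptahugad/ → naagiseipitahugad.
Rule 3 (intervocalic voicing): /s/ is a voiceless obstruent between vowels /i/ and /e/, so it voices to [z]. /p/ is a voiceless obstruent between vowels /i/ and /i/, so it voices to [b]. /t/ is a voiceless obstruent between vowels /i/ and /a/, so it voices to [d]. /naagiseipitahugad/ → naagizeibidahugad.
Rule 4 (high vowel syncope): no segment meets the environment; /naagizeibidahugad/ is unchanged.
Rule 5 (final devoicing): /d/ is a voiced obstruent in word-final position, so it devoices to [t]. /naagizeibidahugad/ → naagizeibidahugat.

naagizeibidahugat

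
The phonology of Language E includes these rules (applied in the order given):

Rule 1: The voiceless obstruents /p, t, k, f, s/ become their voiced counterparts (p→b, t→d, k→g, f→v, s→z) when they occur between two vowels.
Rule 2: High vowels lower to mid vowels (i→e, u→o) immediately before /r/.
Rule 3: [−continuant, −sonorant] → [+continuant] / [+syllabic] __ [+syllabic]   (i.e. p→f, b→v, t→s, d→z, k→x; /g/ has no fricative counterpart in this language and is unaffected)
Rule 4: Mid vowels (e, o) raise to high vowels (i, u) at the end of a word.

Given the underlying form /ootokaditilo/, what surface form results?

Rule 1 (intervocalic voicing): /t/ is a voiceless obstruent between vowels /o/ and /o/, so it voices to [d]. /k/ is a voiceless obstruent between vowels /o/ and /a/, so it voices to [g]. /t/ is a voiceless obstruent between vowels /i/ and /i/, so it voices to [d]. /ootokaditilo/ → oodogadidilo.
Rule 2 (pre-rhotic lowering): no segment meets the environment; /oodogadidilo/ is unchanged.
Rule 3 (intervocalic spirantization): /d/ is a stop between vowels /o/ and /o/, so it spirantizes to the fricative [z]. /d/ is a stop between vowels /a/ and /i/, so it spirantizes to the fricative [z]. /d/ is a stop between vowels /i/ and /i/, so it spirantizes to the fricative [z]. /oodogadidilo/ → oozogazizilo.
Rule 4 (final vowel raising): /o/ is a mid vowel in word-final position, so it raises to [u]. /oozogazizilo/ → oozogazizilu.

oozogazizilu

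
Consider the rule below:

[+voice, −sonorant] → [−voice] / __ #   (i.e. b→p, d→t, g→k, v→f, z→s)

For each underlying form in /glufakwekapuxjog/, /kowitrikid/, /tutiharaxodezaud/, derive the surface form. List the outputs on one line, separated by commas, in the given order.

/glufakwekapuxjog/: /g/ is a voiced obstruent in word-final position, so it devoices to [k]. → [glufakwekapuxjok].
/kowitrikid/: /d/ is a voiced obstruent in word-final position, so it devoices to [t]. → [kowitrikit].
/tutiharaxodezaud/: /d/ is a voiced obstruent in word-final position, so it devoices to [t]. → [tutiharaxodezaut].

glufakwekapuxjok, kowitrikit, tutiharaxodezaut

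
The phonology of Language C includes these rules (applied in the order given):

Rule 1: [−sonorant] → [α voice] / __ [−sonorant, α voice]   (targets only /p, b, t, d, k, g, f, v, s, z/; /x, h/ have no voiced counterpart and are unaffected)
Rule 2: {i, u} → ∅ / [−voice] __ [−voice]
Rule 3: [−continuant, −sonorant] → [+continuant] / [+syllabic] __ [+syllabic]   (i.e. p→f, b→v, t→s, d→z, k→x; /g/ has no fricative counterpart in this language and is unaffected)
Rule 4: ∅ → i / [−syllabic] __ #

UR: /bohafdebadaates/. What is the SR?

Rule 1 (regressive voicing assimilation): /f/ precedes the voiced obstruent /d/, so it voices to [v] by assimilation. /bohafdebadaates/ → bohavdebadaates.
Rule 2 (high vowel syncope): no segment meets the environment; /bohavdebadaates/ is unchanged.
Rule 3 (intervocalic spirantization): /b/ is a stop between vowels /e/ and /a/, so it spirantizes to the fricative [v]. /d/ is a stop between vowels /a/ and /a/, so it spirantizes to the fricative [z]. /t/ is a stop between vowels /a/ and /e/, so it spirantizes to the fricative [s]. /bohavdebadaates/ → bohavdevazaases.
Rule 4 (final i-epenthesis): the form ends in the consonant /s/, so [i] is inserted word-finally. /bohavdevazaases/ → bohavdevazaasesi.

bohavdevazaasesi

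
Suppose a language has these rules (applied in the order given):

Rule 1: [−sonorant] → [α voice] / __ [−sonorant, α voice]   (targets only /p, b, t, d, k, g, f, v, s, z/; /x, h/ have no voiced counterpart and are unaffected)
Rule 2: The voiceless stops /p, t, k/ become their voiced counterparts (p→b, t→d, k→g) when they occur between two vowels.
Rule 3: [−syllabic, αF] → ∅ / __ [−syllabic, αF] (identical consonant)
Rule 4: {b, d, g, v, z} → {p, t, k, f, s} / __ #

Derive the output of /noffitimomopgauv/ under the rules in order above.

nofidimomobgauf

Rule 1 (regressive voicing assimilation): /p/ precedes the voiced obstruent /g/, so it voices to [b] by assimilation. /noffitimomopgauv/ → noffitimomobgauv.
Rule 2 (intervocalic voicing): /t/ is a voiceless stop between vowels /i/ and /i/, so it voices to [d]. /noffitimomobgauv/ → noffidimomobgauv.
Rule 3 (degemination): /ff/ is a geminate; the first /f/ deletes. /noffidimomobgauv/ → nofidimomobgauv.
Rule 4 (final devoicing): /v/ is a voiced obstruent in word-final position, so it devoices to [f]. /nofidimomobgauv/ → nofidimomobgauf.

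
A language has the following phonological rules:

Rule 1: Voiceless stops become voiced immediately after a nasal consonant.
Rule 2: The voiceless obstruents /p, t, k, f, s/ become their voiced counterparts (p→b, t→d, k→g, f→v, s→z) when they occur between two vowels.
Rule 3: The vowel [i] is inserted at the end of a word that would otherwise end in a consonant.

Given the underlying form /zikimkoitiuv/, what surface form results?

Rule 1 (post-nasal voicing): /k/ is a voiceless stop immediately after the nasal /m/, so it voices to [g]. /zikimkoitiuv/ → zikimgoitiuv.
Rule 2 (intervocalic voicing): /k/ is a voiceless obstruent between vowels /i/ and /i/, so it voices to [g]. /t/ is a voiceless obstruent between vowels /i/ and /i/, so it voices to [d]. /zikimgoitiuv/ → zigimgoidiuv.
Rule 3 (final i-epenthesis): the form ends in the consonant /v/, so [i] is inserted word-finally. /zigimgoidiuv/ → zigimgoidiuvi.

zigimgoidiuvi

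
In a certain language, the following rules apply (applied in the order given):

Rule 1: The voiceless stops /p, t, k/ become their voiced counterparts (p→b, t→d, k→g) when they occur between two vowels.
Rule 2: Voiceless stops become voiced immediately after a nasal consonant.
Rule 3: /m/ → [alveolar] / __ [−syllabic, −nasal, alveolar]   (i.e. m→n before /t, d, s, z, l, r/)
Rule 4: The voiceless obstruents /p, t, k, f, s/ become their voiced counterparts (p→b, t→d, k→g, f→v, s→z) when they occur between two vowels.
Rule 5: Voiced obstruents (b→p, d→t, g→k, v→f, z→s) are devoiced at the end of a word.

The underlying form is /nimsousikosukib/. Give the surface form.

Rule 1 (intervocalic voicing): /k/ is a voiceless stop between vowels /i/ and /o/, so it voices to [g]. /k/ is a voiceless stop between vowels /u/ and /i/, so it voices to [g]. /nimsousikosukib/ → nimsousigosugib.
Rule 2 (post-nasal voicing): no segment meets the environment; /nimsousigosugib/ is unchanged.
Rule 3 (nasal place assimilation): /m/ precedes the alveolar consonant /s/, so it assimilates in place to [n]. /nimsousigosugib/ → ninsousigosugib.
Rule 4 (intervocalic voicing): /s/ is a voiceless obstruent between vowels /u/ and /i/, so it voices to [z]. /s/ is a voiceless obstruent between vowels /o/ and /u/, so it voices to [z]. /ninsousigosugib/ → ninsouzigozugib.
Rule 5 (final devoicing): /b/ is a voiced obstruent in word-final position, so it devoices to [p]. /ninsouzigozugib/ → ninsouzigozugip.

ninsouzigozugip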